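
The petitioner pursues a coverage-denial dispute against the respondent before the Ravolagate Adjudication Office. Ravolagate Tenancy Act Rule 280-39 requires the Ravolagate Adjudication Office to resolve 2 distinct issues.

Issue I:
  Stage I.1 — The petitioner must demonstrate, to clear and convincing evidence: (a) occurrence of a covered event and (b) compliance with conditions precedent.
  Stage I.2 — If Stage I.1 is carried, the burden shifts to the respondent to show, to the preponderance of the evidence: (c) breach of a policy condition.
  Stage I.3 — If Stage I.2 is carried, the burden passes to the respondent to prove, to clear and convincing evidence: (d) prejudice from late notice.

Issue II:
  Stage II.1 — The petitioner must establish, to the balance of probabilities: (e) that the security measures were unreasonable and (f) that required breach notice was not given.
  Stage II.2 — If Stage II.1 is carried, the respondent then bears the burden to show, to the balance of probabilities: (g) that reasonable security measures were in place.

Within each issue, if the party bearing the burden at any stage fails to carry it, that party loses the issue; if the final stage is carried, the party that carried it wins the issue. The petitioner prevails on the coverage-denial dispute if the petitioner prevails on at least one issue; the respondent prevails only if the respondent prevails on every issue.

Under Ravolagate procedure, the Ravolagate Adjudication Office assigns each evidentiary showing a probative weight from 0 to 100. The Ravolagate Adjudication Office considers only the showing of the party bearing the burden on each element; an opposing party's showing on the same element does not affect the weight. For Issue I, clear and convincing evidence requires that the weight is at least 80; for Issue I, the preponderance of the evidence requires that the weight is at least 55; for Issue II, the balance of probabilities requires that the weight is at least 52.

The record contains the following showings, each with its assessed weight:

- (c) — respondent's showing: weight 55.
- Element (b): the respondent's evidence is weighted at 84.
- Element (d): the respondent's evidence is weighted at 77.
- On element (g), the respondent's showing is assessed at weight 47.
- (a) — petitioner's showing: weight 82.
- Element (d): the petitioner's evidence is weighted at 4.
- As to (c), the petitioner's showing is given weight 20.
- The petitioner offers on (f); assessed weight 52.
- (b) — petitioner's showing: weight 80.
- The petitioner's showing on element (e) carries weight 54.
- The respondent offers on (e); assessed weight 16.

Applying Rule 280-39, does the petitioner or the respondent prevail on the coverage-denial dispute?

petitioner

— Issue I —
Stage I.1 — burden on petitioner; standard: clear and convincing evidence (weight is at least 80).
    (a): 82 ≥ 80 [met]
    (b): 80 (respondent's 84 disregarded) ≥ 80 [met]
  Stage I.1 carried; the burden shifts to the respondent.
Stage I.2 — burden on respondent; standard: the preponderance of the evidence (weight is at least 55).
    (c): 55 (petitioner's 20 disregarded) ≥ 55 [met]
  All elements met. The respondent retains the burden for Stage I.3.
Stage I.3 — burden on respondent; standard: clear and convincing evidence (weight is at least 80).
    (d): 77 (petitioner's 4 disregarded) < 80 [not met]
  Stage I.3 not carried; the respondent fails its burden.
The petitioner prevails on this issue.
— Issue II —
Stage II.1 — burden on petitioner; standard: the balance of probabilities (weight is at least 52).
    (e): 54 (respondent's 16 disregarded) ≥ 52 [met]
    (f): 52 ≥ 52 [met]
  Stage II.1 carried; the burden shifts to the respondent.
Stage II.2 — burden on respondent; standard: the balance of probabilities (weight is at least 52).
    (g): 47 < 52 [not met]
  Stage II.2 not carried; the respondent fails its burden.
The petitioner prevails on this issue.
Per-issue: Issue I → petitioner; Issue II → petitioner. The petitioner must prevail on at least one issue; overall, the petitioner prevails.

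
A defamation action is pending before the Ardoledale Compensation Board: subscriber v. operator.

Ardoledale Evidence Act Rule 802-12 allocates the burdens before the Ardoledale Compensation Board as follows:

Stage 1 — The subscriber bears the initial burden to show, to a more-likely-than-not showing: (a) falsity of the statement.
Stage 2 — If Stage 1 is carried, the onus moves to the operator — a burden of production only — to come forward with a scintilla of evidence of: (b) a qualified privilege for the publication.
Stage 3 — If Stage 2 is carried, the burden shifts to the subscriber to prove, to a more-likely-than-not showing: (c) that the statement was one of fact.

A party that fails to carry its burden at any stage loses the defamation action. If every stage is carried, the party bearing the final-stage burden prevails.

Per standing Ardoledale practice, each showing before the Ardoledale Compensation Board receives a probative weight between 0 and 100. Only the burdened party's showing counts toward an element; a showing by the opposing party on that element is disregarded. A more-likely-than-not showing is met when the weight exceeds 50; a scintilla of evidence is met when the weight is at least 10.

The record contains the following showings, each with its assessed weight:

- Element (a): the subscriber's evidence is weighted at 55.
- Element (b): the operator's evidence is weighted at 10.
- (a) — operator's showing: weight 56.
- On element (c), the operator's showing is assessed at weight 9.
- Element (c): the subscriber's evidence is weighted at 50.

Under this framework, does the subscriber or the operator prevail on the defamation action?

At Stage 1 the subscriber must meet a more-likely-than-not showing (weight exceeds 50): on (a) the weight is 55 (the operator's 56 is given no effect), which does exceed 50, so (a) meets the standard.
  The subscriber carries Stage 1; the operator now bears the burden.
At Stage 2 the operator must meet a scintilla of evidence (weight is at least 10): on (b) the weight is 10, which does reach 10, so (b) meets the standard.
  Stage 2 carried; the burden shifts to the subscriber.
At Stage 3 the subscriber must meet a more-likely-than-not showing (weight exceeds 50): on (c) the weight is 50 (the operator's 9 is given no effect), ≤ 50, so (c) does not meet the standard.
  Not every element is met, so the subscriber fails to carry Stage 3.
The operator prevails.

operator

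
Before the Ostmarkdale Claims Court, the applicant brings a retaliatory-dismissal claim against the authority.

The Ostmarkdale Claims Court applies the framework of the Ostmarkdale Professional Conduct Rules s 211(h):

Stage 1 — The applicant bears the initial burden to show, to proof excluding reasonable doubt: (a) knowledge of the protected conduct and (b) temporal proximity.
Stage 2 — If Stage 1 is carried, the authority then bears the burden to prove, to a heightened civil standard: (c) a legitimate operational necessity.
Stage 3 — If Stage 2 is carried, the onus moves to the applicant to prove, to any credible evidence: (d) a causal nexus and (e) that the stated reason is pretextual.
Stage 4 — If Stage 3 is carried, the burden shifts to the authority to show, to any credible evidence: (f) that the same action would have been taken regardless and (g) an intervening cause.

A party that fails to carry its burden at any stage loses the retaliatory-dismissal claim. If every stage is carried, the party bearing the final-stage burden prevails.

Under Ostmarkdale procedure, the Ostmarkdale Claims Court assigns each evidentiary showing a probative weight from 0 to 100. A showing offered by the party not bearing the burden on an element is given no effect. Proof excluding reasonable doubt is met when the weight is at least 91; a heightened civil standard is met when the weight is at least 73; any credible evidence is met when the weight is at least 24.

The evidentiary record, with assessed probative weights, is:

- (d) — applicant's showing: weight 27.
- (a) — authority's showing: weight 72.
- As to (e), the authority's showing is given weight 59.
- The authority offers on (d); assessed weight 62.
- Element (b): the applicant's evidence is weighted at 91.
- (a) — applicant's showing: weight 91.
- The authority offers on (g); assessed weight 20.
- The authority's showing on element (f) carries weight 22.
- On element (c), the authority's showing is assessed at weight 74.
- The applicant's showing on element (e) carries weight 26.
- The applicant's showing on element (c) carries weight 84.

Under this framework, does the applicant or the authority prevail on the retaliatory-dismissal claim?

applicant

At Stage 1 the applicant must meet proof excluding reasonable doubt (weight is at least 91): on (a) the weight is 91 (the authority's 72 is given no effect), ≥ 91, so (a) meets the standard; on (b) the weight is 91, ≥ 91, so (b) meets the standard.
  Stage 1 carried; the burden shifts to the authority.
At Stage 2 the authority must meet a heightened civil standard (weight is at least 73): on (c) the weight is 74 (the applicant's 84 is given no effect), which does reach 73, so (c) meets the standard.
  All elements met. The burden passes to the applicant.
At Stage 3 the applicant must meet any credible evidence (weight is at least 24): on (d) the weight is 27 (the authority's 62 is given no effect), which does reach 24, so (d) meets the standard; on (e) the weight is 26 (the authority's 59 is given no effect), which does reach 24, so (e) meets the standard.
  All elements met. The burden passes to the authority.
At Stage 4 the authority must meet any credible evidence (weight is at least 24): on (f) the weight is 22, which does not reach 24, so (f) does not meet the standard; on (g) the weight is 20, which does not reach 24, so (g) does not meet the standard.
  The authority does not carry Stage 4.
So the applicant prevails.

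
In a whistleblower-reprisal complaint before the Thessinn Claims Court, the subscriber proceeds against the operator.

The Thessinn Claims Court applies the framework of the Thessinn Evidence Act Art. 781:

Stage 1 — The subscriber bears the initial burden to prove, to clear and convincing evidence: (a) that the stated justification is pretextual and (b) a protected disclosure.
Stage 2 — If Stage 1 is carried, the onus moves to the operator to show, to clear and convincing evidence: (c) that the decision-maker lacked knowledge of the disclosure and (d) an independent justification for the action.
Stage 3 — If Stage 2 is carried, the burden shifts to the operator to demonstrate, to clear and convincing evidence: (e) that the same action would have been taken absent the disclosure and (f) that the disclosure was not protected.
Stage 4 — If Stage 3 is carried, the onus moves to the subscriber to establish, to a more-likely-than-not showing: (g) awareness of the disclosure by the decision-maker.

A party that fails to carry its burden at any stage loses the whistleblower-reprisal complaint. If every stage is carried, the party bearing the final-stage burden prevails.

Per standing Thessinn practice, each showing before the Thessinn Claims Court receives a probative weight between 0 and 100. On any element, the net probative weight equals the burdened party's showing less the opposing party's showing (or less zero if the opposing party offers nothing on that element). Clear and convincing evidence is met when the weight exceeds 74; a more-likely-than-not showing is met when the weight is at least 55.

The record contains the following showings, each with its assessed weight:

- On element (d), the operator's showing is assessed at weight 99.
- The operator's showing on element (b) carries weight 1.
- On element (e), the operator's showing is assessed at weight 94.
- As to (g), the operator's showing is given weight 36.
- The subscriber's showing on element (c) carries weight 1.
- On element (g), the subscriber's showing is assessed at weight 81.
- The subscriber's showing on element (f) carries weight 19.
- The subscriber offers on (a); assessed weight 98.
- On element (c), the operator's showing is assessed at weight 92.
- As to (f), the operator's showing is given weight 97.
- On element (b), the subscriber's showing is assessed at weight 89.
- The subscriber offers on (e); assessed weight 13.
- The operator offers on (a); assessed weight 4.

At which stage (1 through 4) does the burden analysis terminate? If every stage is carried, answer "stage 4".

Stage 1 — burden on subscriber; standard: clear and convincing evidence (weight exceeds 74).
    (a): 98 − 4 = 94 > 74 [met]
    (b): 89 − 1 = 88 > 74 [met]
  All elements met. The burden passes to the operator.
Stage 2 — burden on operator; standard: clear and convincing evidence (weight exceeds 74).
    (c): 92 − 1 = 91 > 74 [met]
    (d): 99 > 74 [met]
  Stage 2 carried; the burden remains with the operator.
Stage 3 — burden on operator; standard: clear and convincing evidence (weight exceeds 74).
    (e): 94 − 13 = 81 > 74 [met]
    (f): 97 − 19 = 78 > 74 [met]
  The operator carries Stage 3; the subscriber now bears the burden.
Stage 4 — burden on subscriber; standard: a more-likely-than-not showing (weight is at least 55).
    (g): 81 − 36 = 45 < 55 [not met]
  The subscriber does not carry Stage 4.
So the operator prevails.

stage 4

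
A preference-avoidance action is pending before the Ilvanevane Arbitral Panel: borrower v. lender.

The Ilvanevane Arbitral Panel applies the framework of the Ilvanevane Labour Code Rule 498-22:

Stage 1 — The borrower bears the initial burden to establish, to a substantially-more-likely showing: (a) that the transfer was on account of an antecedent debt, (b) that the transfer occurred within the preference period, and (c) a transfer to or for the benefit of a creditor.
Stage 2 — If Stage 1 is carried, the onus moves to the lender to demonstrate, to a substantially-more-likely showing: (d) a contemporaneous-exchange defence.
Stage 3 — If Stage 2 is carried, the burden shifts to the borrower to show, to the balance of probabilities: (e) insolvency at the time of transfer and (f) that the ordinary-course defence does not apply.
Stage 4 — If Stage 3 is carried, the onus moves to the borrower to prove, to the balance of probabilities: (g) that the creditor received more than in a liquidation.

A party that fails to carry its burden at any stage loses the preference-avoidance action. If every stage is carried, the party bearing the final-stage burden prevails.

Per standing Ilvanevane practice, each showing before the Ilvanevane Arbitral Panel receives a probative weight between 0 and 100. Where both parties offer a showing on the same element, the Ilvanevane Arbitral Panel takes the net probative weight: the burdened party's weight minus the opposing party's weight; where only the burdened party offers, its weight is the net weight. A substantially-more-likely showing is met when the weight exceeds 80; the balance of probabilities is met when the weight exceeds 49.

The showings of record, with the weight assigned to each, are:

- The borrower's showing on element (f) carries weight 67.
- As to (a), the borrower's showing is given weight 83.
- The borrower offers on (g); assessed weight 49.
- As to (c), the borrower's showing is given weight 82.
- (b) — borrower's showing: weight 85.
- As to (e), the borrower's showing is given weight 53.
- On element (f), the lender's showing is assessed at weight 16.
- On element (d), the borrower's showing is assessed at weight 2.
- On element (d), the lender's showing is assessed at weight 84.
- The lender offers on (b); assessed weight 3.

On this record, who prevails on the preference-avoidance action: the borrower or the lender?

lender

Stage 1 (borrower, a substantially-more-likely showing, weight exceeds 80): (a) 83 > 80 — meets; (b) net 85−3=82 > 80 — meets; (c) 82 > 80 — meets.
  Stage 1 is satisfied; the onus moves to the lender.
Stage 2 (lender, a substantially-more-likely showing, weight exceeds 80): (d) net 84−2=82 > 80 — meets.
  Stage 2 carried; the burden shifts to the borrower.
Stage 3 (borrower, the balance of probabilities, weight exceeds 49): (e) 53 > 49 — meets; (f) net 67−16=51 > 49 — meets.
  Stage 3 carried; the burden remains with the borrower.
Stage 4 (borrower, the balance of probabilities, weight exceeds 49): (g) 49 ≤ 49 — fails.
  Stage 4 not carried; the borrower fails its burden.
So the lender prevails.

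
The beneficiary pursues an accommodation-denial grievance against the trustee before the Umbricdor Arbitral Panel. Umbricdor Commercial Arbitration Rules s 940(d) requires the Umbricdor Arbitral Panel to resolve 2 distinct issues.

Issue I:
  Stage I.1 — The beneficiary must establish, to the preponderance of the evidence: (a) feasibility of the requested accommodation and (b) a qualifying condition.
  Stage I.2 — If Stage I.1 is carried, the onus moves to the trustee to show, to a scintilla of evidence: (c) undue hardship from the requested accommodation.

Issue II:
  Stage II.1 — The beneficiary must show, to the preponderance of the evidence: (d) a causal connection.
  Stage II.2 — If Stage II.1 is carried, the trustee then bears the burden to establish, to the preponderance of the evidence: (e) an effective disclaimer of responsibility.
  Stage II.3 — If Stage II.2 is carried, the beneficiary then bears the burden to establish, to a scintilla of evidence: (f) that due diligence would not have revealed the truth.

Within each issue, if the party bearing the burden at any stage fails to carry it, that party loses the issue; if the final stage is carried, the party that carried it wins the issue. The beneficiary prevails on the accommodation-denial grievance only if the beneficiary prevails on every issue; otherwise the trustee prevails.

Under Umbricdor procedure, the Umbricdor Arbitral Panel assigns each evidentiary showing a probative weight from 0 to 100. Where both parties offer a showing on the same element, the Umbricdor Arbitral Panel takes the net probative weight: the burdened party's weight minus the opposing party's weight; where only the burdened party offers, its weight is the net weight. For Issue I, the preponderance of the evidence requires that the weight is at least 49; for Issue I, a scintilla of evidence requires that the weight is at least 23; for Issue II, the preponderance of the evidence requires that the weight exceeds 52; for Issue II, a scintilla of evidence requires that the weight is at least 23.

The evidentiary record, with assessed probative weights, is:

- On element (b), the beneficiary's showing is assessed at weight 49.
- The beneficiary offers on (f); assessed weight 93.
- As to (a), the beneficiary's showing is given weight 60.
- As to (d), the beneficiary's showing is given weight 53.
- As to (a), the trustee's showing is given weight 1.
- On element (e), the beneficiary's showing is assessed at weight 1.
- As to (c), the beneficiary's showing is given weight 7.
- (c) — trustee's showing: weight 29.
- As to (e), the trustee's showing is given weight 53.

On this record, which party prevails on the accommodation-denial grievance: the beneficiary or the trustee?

— Issue I —
Stage I.1 — burden on beneficiary; standard: the preponderance of the evidence (weight is at least 49).
    (a): 60 − 1 = 59 ≥ 49 [met]
    (b): 49 ≥ 49 [met]
  Stage I.1 carried; the burden shifts to the trustee.
Stage I.2 — burden on trustee; standard: a scintilla of evidence (weight is at least 23).
    (c): 29 − 7 = 22 < 23 [not met]
  The trustee does not carry Stage I.2.
So the beneficiary prevails on this issue.
— Issue II —
Stage II.1 — burden on beneficiary; standard: the preponderance of the evidence (weight exceeds 52).
    (d): 53 > 52 [met]
  Stage II.1 is satisfied; the onus moves to the trustee.
Stage II.2 — burden on trustee; standard: the preponderance of the evidence (weight exceeds 52).
    (e): 53 − 1 = 52 ≤ 52 [not met]
  The trustee does not carry Stage II.2.
The beneficiary prevails on this issue.
Per-issue: Issue I → beneficiary; Issue II → beneficiary. The beneficiary must prevail on every issue; overall, the beneficiary prevails.

beneficiary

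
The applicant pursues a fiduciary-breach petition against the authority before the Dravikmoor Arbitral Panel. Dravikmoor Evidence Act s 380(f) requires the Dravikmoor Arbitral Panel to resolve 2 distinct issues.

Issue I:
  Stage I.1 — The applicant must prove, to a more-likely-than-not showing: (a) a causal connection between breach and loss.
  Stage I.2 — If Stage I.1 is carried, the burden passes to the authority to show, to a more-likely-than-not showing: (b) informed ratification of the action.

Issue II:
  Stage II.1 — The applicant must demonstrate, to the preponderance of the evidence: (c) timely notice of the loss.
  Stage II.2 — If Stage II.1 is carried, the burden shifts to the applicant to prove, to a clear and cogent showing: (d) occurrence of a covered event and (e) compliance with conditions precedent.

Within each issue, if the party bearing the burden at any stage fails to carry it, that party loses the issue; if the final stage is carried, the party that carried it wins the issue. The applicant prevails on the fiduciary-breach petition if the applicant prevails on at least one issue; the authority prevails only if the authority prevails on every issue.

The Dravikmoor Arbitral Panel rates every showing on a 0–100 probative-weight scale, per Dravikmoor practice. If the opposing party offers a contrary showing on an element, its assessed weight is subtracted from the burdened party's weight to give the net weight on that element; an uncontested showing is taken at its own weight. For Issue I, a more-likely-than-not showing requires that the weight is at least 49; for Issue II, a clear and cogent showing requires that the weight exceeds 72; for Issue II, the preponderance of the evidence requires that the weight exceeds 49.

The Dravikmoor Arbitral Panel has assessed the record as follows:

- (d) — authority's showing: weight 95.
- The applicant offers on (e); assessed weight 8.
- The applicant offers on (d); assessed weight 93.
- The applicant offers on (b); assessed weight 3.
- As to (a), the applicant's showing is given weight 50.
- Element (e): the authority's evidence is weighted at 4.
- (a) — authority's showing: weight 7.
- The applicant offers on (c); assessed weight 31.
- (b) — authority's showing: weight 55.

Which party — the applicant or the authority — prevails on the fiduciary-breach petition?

— Issue I —
At Stage I.1 the applicant must meet a more-likely-than-not showing (weight is at least 49): on (a) the weight is 50 less the opposing 7 gives net 43, < 49, so (a) does not meet the standard.
  Stage I.1 not carried; the applicant fails its burden.
So the authority prevails on this issue.
— Issue II —
Stage II.1 (applicant, the preponderance of the evidence, weight exceeds 49): (c) 31 ≤ 49 — fails.
  The applicant does not carry Stage II.1.
The analysis ends at Stage II.1; the authority prevails on this issue.
Per-issue: Issue I → authority; Issue II → authority. The applicant must prevail on at least one issue; overall, the authority prevails.

authority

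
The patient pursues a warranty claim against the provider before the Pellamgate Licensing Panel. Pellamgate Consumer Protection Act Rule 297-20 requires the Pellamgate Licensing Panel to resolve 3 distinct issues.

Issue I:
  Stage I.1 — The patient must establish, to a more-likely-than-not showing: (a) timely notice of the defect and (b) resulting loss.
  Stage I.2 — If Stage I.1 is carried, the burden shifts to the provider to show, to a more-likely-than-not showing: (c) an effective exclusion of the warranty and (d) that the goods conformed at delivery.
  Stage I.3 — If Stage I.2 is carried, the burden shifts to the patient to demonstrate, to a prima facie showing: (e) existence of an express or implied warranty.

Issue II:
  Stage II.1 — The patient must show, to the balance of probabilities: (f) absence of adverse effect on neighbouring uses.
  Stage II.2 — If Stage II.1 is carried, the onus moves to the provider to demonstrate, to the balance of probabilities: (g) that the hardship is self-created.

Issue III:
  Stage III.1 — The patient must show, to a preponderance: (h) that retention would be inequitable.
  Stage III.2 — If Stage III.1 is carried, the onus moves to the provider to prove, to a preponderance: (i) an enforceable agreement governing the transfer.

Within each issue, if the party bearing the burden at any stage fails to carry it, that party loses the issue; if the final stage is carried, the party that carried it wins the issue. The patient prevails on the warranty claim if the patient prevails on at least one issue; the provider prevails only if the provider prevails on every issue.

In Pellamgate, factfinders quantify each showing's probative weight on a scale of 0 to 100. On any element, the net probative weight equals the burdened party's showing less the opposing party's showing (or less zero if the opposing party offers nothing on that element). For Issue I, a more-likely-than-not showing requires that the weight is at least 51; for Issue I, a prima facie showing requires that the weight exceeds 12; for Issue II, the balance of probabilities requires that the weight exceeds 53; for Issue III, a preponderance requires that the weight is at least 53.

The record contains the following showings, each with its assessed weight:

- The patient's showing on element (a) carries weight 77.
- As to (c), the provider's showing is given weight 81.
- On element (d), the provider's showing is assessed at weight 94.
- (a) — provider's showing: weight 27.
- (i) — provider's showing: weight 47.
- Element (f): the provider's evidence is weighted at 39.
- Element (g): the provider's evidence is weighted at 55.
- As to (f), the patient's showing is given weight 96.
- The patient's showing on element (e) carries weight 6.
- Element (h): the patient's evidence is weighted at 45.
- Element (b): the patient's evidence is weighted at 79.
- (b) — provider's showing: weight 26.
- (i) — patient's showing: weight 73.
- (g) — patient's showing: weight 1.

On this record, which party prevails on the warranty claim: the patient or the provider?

— Issue I —
Stage I.1 — burden on patient; standard: a more-likely-than-not showing (weight is at least 51).
    (a): 77 − 27 = 50 < 51 [not met]
    (b): 79 − 26 = 53 ≥ 51 [met]
  The patient does not carry Stage I.1.
The provider prevails on this issue.
— Issue II —
At Stage II.1 the patient must meet the balance of probabilities (weight exceeds 53): on (f) the weight is 96 less the opposing 39 gives net 57, which does exceed 53, so (f) meets the standard.
  Stage II.1 is satisfied; the onus moves to the provider.
At Stage II.2 the provider must meet the balance of probabilities (weight exceeds 53): on (g) the weight is 55 less the opposing 1 gives net 54, > 53, so (g) meets the standard.
  The provider carries the last stage.
All stages carried — the provider prevails on this issue.
— Issue III —
Stage III.1 — burden on patient; standard: a preponderance (weight is at least 53).
    (h): 45 < 53 [not met]
  Stage III.1 not carried; the patient fails its burden.
So the provider prevails on this issue.
Per-issue: Issue I → provider; Issue II → provider; Issue III → provider. The patient must prevail on at least one issue; overall, the provider prevails.

provider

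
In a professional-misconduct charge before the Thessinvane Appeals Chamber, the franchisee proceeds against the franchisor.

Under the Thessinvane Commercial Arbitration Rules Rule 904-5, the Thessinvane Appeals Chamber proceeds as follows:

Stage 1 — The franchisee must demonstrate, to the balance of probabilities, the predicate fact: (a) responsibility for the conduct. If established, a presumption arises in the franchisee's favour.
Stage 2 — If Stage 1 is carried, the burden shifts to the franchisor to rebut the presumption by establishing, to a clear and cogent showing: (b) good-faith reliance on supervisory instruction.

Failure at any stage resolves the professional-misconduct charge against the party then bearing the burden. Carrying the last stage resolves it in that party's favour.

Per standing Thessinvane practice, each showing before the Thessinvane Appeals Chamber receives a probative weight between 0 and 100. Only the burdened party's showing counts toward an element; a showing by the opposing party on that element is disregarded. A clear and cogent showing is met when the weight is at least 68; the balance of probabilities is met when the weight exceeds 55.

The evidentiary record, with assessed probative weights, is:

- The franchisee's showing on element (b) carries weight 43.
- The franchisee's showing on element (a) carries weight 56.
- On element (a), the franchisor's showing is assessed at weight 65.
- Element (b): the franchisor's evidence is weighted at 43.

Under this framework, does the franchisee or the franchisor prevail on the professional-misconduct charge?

franchisee

Stage 1 — burden on franchisee; standard: the balance of probabilities (weight exceeds 55).
    (a): 56 (franchisor's 65 disregarded) > 55 [met]
  All elements met. The burden passes to the franchisor.
Stage 2 — burden on franchisor; standard: a clear and cogent showing (weight is at least 68).
    (b): 43 (franchisee's 43 disregarded) < 68 [not met]
  Not every element is met, so the franchisor fails to carry Stage 2.
The franchisee prevails.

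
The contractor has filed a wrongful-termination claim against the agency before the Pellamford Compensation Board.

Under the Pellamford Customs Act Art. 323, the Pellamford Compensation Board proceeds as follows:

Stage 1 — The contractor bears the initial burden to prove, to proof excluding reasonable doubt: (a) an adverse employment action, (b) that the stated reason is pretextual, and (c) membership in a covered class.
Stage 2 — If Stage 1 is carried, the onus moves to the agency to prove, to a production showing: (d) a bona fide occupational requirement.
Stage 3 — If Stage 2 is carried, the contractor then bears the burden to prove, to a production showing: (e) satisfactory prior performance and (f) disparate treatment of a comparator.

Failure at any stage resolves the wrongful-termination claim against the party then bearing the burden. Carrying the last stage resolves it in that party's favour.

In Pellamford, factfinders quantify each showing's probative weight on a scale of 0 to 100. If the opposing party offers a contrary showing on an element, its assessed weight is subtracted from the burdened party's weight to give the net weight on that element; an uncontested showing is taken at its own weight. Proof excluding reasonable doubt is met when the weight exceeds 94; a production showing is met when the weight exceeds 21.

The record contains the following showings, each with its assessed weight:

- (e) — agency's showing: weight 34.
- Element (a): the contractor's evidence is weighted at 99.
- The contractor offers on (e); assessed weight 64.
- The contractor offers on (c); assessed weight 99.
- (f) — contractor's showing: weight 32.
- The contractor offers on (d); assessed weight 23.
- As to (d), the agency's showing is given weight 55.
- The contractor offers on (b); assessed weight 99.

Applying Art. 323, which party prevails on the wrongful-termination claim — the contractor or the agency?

contractor

At Stage 1 the contractor must meet proof excluding reasonable doubt (weight exceeds 94): on (a) the weight is 99, > 94, so (a) meets the standard; on (b) the weight is 99, > 94, so (b) meets the standard; on (c) the weight is 99, which does exceed 94, so (c) meets the standard.
  The contractor carries Stage 1; the agency now bears the burden.
At Stage 2 the agency must meet a production showing (weight exceeds 21): on (d) the weight is 55 less the opposing 23 gives net 32, > 21, so (d) meets the standard.
  The agency carries Stage 2; the contractor now bears the burden.
At Stage 3 the contractor must meet a production showing (weight exceeds 21): on (e) the weight is 64 less the opposing 34 gives net 30, > 21, so (e) meets the standard; on (f) the weight is 32, which does exceed 21, so (f) meets the standard.
  All elements met at the final stage.
All stages carried — the contractor prevails.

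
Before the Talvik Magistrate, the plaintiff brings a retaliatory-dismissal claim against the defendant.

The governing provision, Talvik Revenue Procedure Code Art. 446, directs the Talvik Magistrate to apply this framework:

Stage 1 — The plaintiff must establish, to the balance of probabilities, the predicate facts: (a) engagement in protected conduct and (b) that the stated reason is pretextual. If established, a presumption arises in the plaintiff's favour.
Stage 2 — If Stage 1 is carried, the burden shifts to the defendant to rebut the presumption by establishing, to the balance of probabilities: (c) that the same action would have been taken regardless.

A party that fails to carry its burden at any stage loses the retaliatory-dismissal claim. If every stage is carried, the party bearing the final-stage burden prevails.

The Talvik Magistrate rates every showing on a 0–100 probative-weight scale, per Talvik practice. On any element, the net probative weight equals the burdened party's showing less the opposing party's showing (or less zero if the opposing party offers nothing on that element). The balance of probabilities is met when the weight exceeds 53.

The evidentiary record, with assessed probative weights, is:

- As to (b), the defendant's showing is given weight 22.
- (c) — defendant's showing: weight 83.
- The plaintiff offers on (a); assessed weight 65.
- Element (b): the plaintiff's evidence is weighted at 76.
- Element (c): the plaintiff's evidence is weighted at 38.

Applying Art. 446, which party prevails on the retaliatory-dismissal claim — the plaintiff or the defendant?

Stage 1 (plaintiff, the balance of probabilities, weight exceeds 53): (a) 65 > 53 — meets; (b) net 76−22=54 > 53 — meets.
  All elements met. The burden passes to the defendant.
Stage 2 (defendant, the balance of probabilities, weight exceeds 53): (c) net 83−38=45 ≤ 53 — fails.
  The defendant does not carry Stage 2.
The analysis ends at Stage 2; the plaintiff prevails.

plaintiff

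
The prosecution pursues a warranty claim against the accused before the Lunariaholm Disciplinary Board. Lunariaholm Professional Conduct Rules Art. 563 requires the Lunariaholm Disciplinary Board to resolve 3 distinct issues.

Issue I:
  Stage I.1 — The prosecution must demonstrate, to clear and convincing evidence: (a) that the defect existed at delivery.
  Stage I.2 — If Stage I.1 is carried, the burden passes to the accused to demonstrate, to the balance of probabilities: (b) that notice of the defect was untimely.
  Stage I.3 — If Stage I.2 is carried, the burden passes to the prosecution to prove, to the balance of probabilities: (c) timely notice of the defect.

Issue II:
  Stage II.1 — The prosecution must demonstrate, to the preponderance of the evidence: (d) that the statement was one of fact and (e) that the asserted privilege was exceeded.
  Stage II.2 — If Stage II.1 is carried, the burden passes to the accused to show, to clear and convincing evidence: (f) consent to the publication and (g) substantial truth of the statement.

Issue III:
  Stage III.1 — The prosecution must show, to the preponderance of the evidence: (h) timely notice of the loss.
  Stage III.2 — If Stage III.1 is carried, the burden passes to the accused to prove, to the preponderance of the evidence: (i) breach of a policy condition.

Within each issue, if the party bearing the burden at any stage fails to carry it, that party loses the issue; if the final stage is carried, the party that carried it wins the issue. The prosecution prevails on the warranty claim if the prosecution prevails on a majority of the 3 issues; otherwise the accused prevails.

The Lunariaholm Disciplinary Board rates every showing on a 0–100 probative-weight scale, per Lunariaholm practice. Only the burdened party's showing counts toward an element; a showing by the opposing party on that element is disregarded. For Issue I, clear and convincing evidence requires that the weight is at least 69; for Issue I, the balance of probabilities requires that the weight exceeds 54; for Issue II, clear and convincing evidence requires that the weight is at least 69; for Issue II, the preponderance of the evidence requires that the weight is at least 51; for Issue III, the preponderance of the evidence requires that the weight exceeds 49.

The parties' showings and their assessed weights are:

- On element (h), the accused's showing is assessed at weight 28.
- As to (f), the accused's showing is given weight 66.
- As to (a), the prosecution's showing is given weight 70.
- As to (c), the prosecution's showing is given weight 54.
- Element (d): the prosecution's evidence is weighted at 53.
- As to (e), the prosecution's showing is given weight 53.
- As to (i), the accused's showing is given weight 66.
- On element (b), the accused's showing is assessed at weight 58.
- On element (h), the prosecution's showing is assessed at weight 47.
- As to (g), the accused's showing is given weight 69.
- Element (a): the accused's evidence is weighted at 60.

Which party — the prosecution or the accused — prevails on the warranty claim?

accused

— Issue I —
Stage I.1 (prosecution, clear and convincing evidence, weight is at least 69): (a) 70 (accused's 60 disregarded) ≥ 69 — meets.
  Stage I.1 is satisfied; the onus moves to the accused.
Stage I.2 (accused, the balance of probabilities, weight exceeds 54): (b) 58 > 54 — meets.
  Stage I.2 carried; the burden shifts to the prosecution.
Stage I.3 (prosecution, the balance of probabilities, weight exceeds 54): (c) 54 ≤ 54 — fails.
  Not every element is met, so the prosecution fails to carry Stage I.3.
The analysis ends at Stage I.3; the accused prevails on this issue.
— Issue II —
Stage II.1 — burden on prosecution; standard: the preponderance of the evidence (weight is at least 51).
    (d): 53 ≥ 51 [met]
    (e): 53 ≥ 51 [met]
  Stage II.1 is satisfied; the onus moves to the accused.
Stage II.2 — burden on accused; standard: clear and convincing evidence (weight is at least 69).
    (f): 66 < 69 [not met]
    (g): 69 ≥ 69 [met]
  The accused does not carry Stage II.2.
The prosecution prevails on this issue.
— Issue III —
At Stage III.1 the prosecution must meet the preponderance of the evidence (weight exceeds 49): on (h) the weight is 47 (the accused's 28 is given no effect), which does not exceed 49, so (h) does not meet the standard.
  Stage III.1 not carried; the prosecution fails its burden.
The accused prevails on this issue.
Per-issue: Issue I → accused; Issue II → prosecution; Issue III → accused. The prosecution must prevail on a majority of issues; overall, the accused prevails.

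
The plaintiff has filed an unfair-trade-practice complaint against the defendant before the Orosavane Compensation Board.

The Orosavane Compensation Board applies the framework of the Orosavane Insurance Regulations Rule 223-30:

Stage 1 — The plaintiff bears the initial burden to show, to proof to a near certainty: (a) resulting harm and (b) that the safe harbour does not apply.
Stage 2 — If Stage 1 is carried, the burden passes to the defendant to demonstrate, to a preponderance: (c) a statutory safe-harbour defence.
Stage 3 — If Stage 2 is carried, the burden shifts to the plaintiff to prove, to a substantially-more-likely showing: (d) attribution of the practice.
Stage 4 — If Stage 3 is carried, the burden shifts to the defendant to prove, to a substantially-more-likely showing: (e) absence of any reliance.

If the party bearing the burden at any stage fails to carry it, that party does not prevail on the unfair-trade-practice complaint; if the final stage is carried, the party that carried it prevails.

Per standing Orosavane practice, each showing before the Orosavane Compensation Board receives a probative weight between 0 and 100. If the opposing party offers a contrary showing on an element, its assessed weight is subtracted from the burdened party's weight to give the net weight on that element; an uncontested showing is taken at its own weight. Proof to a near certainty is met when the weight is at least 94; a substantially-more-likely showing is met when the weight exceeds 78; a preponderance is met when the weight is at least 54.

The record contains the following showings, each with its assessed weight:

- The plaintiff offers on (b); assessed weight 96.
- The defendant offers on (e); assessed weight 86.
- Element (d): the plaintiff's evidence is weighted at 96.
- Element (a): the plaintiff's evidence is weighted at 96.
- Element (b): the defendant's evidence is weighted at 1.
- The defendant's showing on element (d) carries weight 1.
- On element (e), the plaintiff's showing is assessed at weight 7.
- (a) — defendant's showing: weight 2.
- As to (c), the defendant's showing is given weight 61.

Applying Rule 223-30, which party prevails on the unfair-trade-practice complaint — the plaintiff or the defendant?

defendant

Stage 1 — burden on plaintiff; standard: proof to a near certainty (weight is at least 94).
    (a): 96 − 2 = 94 ≥ 94 [met]
    (b): 96 − 1 = 95 ≥ 94 [met]
  Stage 1 carried; the burden shifts to the defendant.
Stage 2 — burden on defendant; standard: a preponderance (weight is at least 54).
    (c): 61 ≥ 54 [met]
  The defendant carries Stage 2; the plaintiff now bears the burden.
Stage 3 — burden on plaintiff; standard: a substantially-more-likely showing (weight exceeds 78).
    (d): 96 − 1 = 95 > 78 [met]
  Stage 3 carried; the burden shifts to the defendant.
Stage 4 — burden on defendant; standard: a substantially-more-likely showing (weight exceeds 78).
    (e): 86 − 7 = 79 > 78 [met]
  Stage 4 carried; the final stage is satisfied.
Every stage carried; the defendant prevails.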